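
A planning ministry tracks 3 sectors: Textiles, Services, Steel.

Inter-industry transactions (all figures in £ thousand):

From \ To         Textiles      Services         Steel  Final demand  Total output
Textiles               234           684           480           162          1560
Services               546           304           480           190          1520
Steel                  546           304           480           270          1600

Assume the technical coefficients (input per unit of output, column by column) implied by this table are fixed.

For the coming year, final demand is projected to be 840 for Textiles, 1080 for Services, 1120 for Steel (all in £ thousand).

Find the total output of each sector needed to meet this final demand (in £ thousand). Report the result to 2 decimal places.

x_1 = 7661.54, x_2 = 7547.08, x_3 = 7587.08

Technical coefficients a_ij = z_ij / X_j:
  a_11 = 234/1560 = 0.15, a_21 = 546/1560 = 0.35, a_31 = 546/1560 = 0.35
  a_12 = 684/1520 = 0.45, a_22 = 304/1520 = 0.20, a_32 = 304/1520 = 0.20
  a_13 = 480/1600 = 0.30, a_23 = 480/1600 = 0.30, a_33 = 480/1600 = 0.30
I − A =
  [   0.85    -0.45    -0.30]
  [  -0.35     0.80    -0.30]
  [  -0.35    -0.20     0.70]
Cofactors of I−A, C_ij = (−1)^(i+j)·(minor ij) (rows/columns in the sector order above):
  C_11 = (0.80)(0.70) − (-0.30)(-0.20) = 0.5000
  C_12 = −[(-0.35)(0.70) − (-0.30)(-0.35)] = 0.3500
  C_13 = (-0.35)(-0.20) − (0.80)(-0.35) = 0.3500
  C_21 = −[(-0.45)(0.70) − (-0.30)(-0.20)] = 0.3750
  C_22 = (0.85)(0.70) − (-0.30)(-0.35) = 0.4900
  C_23 = −[(0.85)(-0.20) − (-0.45)(-0.35)] = 0.3275
  C_31 = (-0.45)(-0.30) − (-0.30)(0.80) = 0.3750
  C_32 = −[(0.85)(-0.30) − (-0.30)(-0.35)] = 0.3600
  C_33 = (0.85)(0.80) − (-0.45)(-0.35) = 0.5225
det(I−A) = Σ_j (I−A)_1j·C_1j = (0.85)(0.5000) + (-0.45)(0.3500) + (-0.30)(0.3500) = 0.1625
adj(I−A) = Cᵀ =
  [ 0.5000   0.3750   0.3750]
  [ 0.3500   0.4900   0.3600]
  [ 0.3500   0.3275   0.5225]
(I − A)⁻¹ = adj(I−A) / det(I−A) ≈
  [   3.0769     2.3077     2.3077]
  [   2.1538     3.0154     2.2154]
  [   2.1538     2.0154     3.2154]
x = (I − A)⁻¹ d = adj(I−A)·d / det(I−A), with det(I−A) = 0.1625:
  x_1 = (0.5000·840 + 0.3750·1080 + 0.3750·1120) / 0.1625 = 1245.00 / 0.1625 ≈ 7661.54
  x_2 = (0.3500·840 + 0.4900·1080 + 0.3600·1120) / 0.1625 = 1226.40 / 0.1625 ≈ 7547.08
  x_3 = (0.3500·840 + 0.3275·1080 + 0.5225·1120) / 0.1625 = 1232.90 / 0.1625 ≈ 7587.08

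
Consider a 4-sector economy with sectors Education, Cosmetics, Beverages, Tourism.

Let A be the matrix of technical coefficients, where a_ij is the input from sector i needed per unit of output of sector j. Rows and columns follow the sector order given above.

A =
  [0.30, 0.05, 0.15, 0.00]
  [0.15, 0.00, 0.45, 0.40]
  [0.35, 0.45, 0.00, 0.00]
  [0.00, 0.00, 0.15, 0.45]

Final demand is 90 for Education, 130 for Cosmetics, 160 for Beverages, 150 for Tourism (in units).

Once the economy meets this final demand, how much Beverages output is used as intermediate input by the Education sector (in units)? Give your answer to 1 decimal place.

z_31 = 97.7

I − A =
  [   0.70    -0.05    -0.15     0.00]
  [  -0.15     1.00    -0.45    -0.40]
  [  -0.35    -0.45     1.00     0.00]
  [   0.00     0.00    -0.15     0.55]
Compute the cofactors C_ij = (−1)^(i+j)·(3×3 minor ij) of I−A; the adjugate is their transpose:
adj(I−A) = Cᵀ =
  [ 0.411625   0.064625   0.097875   0.047000]
  [ 0.190125   0.356125   0.227625   0.259000]
  [ 0.229625   0.182875   0.380875   0.133000]
  [ 0.062625   0.049875   0.103875   0.480250]
det(I−A) = Σ_j (I−A)_1j·C_1j = (0.70)(0.411625) + (-0.05)(0.190125) + (-0.15)(0.229625) + (0.00)(0.062625) = 0.2441875
(I − A)⁻¹ = adj(I−A) / det(I−A) ≈
  [   1.6857     0.2647     0.4008     0.1925]
  [   0.7786     1.4584     0.9322     1.0607]
  [   0.9404     0.7489     1.5598     0.5447]
  [   0.2565     0.2042     0.4254     1.9667]
First solve x = (I − A)⁻¹ d = adj(I−A)·d / det(I−A); in particular x_1 = (0.411625·90 + 0.064625·130 + 0.097875·160 + 0.047000·150) / 0.2441875 = 68.1575 / 0.2441875 ≈ 279.120.
Intermediate flow from 3 to 1: z_31 = a_31 · x_1 = 0.35 × 68.1575 / 0.2441875 = 23.855125 / 0.2441875 ≈ 97.7.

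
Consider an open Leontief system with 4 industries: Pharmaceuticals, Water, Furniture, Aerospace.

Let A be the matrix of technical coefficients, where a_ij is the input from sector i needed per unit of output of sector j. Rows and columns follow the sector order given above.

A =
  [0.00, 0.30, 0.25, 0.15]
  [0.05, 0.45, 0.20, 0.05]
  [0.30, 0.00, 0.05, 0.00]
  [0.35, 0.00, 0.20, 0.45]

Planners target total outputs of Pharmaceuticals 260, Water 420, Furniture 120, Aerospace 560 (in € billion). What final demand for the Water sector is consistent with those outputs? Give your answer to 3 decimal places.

d_2 = 166.000

I − A =
  [   1.00    -0.30    -0.25    -0.15]
  [  -0.05     0.55    -0.20    -0.05]
  [  -0.30     0.00     0.95     0.00]
  [  -0.35     0.00    -0.20     0.55]
d = (I − A) x:
  d_1 = (+1.00)·260 + (-0.30)·420 + (-0.25)·120 + (-0.15)·560 = 20.000
  d_2 = (-0.05)·260 + (+0.55)·420 + (-0.20)·120 + (-0.05)·560 = 166.000
  d_3 = (-0.30)·260 + (+0.00)·420 + (+0.95)·120 + (+0.00)·560 = 36.000
  d_4 = (-0.35)·260 + (+0.00)·420 + (-0.20)·120 + (+0.55)·560 = 193.000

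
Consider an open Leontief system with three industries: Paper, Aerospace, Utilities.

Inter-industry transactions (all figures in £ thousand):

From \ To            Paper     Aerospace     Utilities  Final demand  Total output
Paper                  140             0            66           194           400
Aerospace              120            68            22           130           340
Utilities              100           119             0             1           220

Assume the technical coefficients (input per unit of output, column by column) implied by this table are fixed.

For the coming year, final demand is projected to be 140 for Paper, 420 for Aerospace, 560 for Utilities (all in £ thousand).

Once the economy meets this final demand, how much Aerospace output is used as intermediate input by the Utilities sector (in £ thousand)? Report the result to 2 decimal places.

Technical coefficients a_ij = z_ij / X_j:
  a_PP = 140/400 = 0.35, a_AP = 120/400 = 0.30, a_UP = 100/400 = 0.25
  a_PA = 0/340 = 0.00, a_AA = 68/340 = 0.20, a_UA = 119/340 = 0.35
  a_PU = 66/220 = 0.30, a_AU = 22/220 = 0.10, a_UU = 0/220 = 0.00
I − A =
  [   0.65     0.00    -0.30]
  [  -0.30     0.80    -0.10]
  [  -0.25    -0.35     1.00]
Cofactors of I−A, C_ij = (−1)^(i+j)·(minor ij) (rows/columns in the sector order above):
  C_11 = (0.80)(1.00) − (-0.10)(-0.35) = 0.7650
  C_12 = −[(-0.30)(1.00) − (-0.10)(-0.25)] = 0.3250
  C_13 = (-0.30)(-0.35) − (0.80)(-0.25) = 0.3050
  C_21 = −[(0.00)(1.00) − (-0.30)(-0.35)] = 0.1050
  C_22 = (0.65)(1.00) − (-0.30)(-0.25) = 0.5750
  C_23 = −[(0.65)(-0.35) − (0.00)(-0.25)] = 0.2275
  C_31 = (0.00)(-0.10) − (-0.30)(0.80) = 0.2400
  C_32 = −[(0.65)(-0.10) − (-0.30)(-0.30)] = 0.1550
  C_33 = (0.65)(0.80) − (0.00)(-0.30) = 0.5200
det(I−A) = Σ_j (I−A)_1j·C_1j = (0.65)(0.7650) + (0.00)(0.3250) + (-0.30)(0.3050) = 0.40575
adj(I−A) = Cᵀ =
  [ 0.7650   0.1050   0.2400]
  [ 0.3250   0.5750   0.1550]
  [ 0.3050   0.2275   0.5200]
(I − A)⁻¹ = adj(I−A) / det(I−A) ≈
  [   1.8854     0.2588     0.5915]
  [   0.8010     1.4171     0.3820]
  [   0.7517     0.5607     1.2816]
First solve x = (I − A)⁻¹ d = adj(I−A)·d / det(I−A); in particular x_U = (0.3050·140 + 0.2275·420 + 0.5200·560) / 0.40575 = 429.45 / 0.40575 ≈ 1058.4104.
Intermediate flow from A to U: z_AU = a_AU · x_U = 0.10 × 429.45 / 0.40575 = 42.945 / 0.40575 ≈ 105.84.

z_AU = 105.84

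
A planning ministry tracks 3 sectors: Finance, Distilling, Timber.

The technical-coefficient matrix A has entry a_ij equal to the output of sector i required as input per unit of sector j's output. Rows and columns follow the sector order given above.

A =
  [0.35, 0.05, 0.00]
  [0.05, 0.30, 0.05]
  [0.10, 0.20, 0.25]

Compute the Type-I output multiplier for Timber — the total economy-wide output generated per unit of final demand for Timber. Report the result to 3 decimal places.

m_T = 1.466

I − A =
  [   0.65    -0.05     0.00]
  [  -0.05     0.70    -0.05]
  [  -0.10    -0.20     0.75]
Cofactors of I−A, C_ij = (−1)^(i+j)·(minor ij) (rows/columns in the sector order above):
  C_11 = (0.70)(0.75) − (-0.05)(-0.20) = 0.5150
  C_12 = −[(-0.05)(0.75) − (-0.05)(-0.10)] = 0.0425
  C_13 = (-0.05)(-0.20) − (0.70)(-0.10) = 0.0800
  C_21 = −[(-0.05)(0.75) − (0.00)(-0.20)] = 0.0375
  C_22 = (0.65)(0.75) − (0.00)(-0.10) = 0.4875
  C_23 = −[(0.65)(-0.20) − (-0.05)(-0.10)] = 0.1350
  C_31 = (-0.05)(-0.05) − (0.00)(0.70) = 0.0025
  C_32 = −[(0.65)(-0.05) − (0.00)(-0.05)] = 0.0325
  C_33 = (0.65)(0.70) − (-0.05)(-0.05) = 0.4525
det(I−A) = Σ_j (I−A)_1j·C_1j = (0.65)(0.5150) + (-0.05)(0.0425) + (0.00)(0.0800) = 0.332625
adj(I−A) = Cᵀ =
  [ 0.5150   0.0375   0.0025]
  [ 0.0425   0.4875   0.0325]
  [ 0.0800   0.1350   0.4525]
(I − A)⁻¹ = adj(I−A) / det(I−A) ≈
  [   1.5483     0.1127     0.0075]
  [   0.1278     1.4656     0.0977]
  [   0.2405     0.4059     1.3604]
The output multiplier for sector j is the column-j sum of the Leontief inverse (I − A)⁻¹ = adj(I−A) / det(I−A).
Column T of adj(I−A): (0.0025, 0.0325, 0.4525); det(I−A) = 0.332625.
m_T = (0.0025 + 0.0325 + 0.4525) / 0.332625 = 0.4875 / 0.332625 ≈ 1.466.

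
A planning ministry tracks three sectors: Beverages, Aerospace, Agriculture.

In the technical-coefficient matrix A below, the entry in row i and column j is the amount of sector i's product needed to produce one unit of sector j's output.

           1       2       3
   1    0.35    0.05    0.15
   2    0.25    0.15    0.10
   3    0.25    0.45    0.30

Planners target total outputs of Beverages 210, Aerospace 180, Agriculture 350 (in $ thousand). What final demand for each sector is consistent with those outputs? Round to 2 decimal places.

d_1 = 75.00, d_2 = 65.50, d_3 = 111.50

I − A =
  [   0.65    -0.05    -0.15]
  [  -0.25     0.85    -0.10]
  [  -0.25    -0.45     0.70]
d = (I − A) x:
  d_1 = (+0.65)·210 + (-0.05)·180 + (-0.15)·350 = 75.00
  d_2 = (-0.25)·210 + (+0.85)·180 + (-0.10)·350 = 65.50
  d_3 = (-0.25)·210 + (-0.45)·180 + (+0.70)·350 = 111.50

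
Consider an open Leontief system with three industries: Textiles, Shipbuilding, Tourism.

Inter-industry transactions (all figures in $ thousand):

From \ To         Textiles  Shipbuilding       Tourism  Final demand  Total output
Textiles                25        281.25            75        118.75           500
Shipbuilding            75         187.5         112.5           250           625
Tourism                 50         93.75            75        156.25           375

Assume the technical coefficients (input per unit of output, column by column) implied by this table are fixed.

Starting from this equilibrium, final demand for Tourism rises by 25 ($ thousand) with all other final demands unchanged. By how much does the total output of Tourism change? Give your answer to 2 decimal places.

Δx_3 = 37.04

Technical coefficients a_ij = z_ij / X_j:
  a_11 = 25/500 = 0.05, a_21 = 75/500 = 0.15, a_31 = 50/500 = 0.10
  a_12 = 281.25/625 = 0.45, a_22 = 187.5/625 = 0.30, a_32 = 93.75/625 = 0.15
  a_13 = 75/375 = 0.20, a_23 = 112.5/375 = 0.30, a_33 = 75/375 = 0.20
I − A =
  [   0.95    -0.45    -0.20]
  [  -0.15     0.70    -0.30]
  [  -0.10    -0.15     0.80]
Cofactors of I−A, C_ij = (−1)^(i+j)·(minor ij) (rows/columns in the sector order above):
  C_11 = (0.70)(0.80) − (-0.30)(-0.15) = 0.5150
  C_12 = −[(-0.15)(0.80) − (-0.30)(-0.10)] = 0.1500
  C_13 = (-0.15)(-0.15) − (0.70)(-0.10) = 0.0925
  C_21 = −[(-0.45)(0.80) − (-0.20)(-0.15)] = 0.3900
  C_22 = (0.95)(0.80) − (-0.20)(-0.10) = 0.7400
  C_23 = −[(0.95)(-0.15) − (-0.45)(-0.10)] = 0.1875
  C_31 = (-0.45)(-0.30) − (-0.20)(0.70) = 0.2750
  C_32 = −[(0.95)(-0.30) − (-0.20)(-0.15)] = 0.3150
  C_33 = (0.95)(0.70) − (-0.45)(-0.15) = 0.5975
det(I−A) = Σ_j (I−A)_1j·C_1j = (0.95)(0.5150) + (-0.45)(0.1500) + (-0.20)(0.0925) = 0.40325
adj(I−A) = Cᵀ =
  [ 0.5150   0.3900   0.2750]
  [ 0.1500   0.7400   0.3150]
  [ 0.0925   0.1875   0.5975]
(I − A)⁻¹ = adj(I−A) / det(I−A) ≈
  [   1.2771     0.9671     0.6820]
  [   0.3720     1.8351     0.7812]
  [   0.2294     0.4650     1.4817]
Δx = (I − A)⁻¹ Δd with Δd having +25 in the Tourism component and 0 elsewhere.
So Δx_3 = L_33 · (+25), where L_33 = adj(I−A)_33 / det(I−A) = 0.5975 / 0.40325.
Δx_3 = 0.5975 × (+25) / 0.40325 = 14.9375 / 0.40325 ≈ 37.04.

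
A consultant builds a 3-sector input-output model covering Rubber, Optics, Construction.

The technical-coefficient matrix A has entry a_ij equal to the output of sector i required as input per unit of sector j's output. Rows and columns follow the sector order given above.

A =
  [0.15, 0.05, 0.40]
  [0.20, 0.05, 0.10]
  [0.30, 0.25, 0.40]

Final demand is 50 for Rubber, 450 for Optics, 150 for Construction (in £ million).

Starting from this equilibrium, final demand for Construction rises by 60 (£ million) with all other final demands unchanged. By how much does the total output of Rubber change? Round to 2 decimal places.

I − A =
  [   0.85    -0.05    -0.40]
  [  -0.20     0.95    -0.10]
  [  -0.30    -0.25     0.60]
Cofactors of I−A, C_ij = (−1)^(i+j)·(minor ij) (rows/columns in the sector order above):
  C_11 = (0.95)(0.60) − (-0.10)(-0.25) = 0.5450
  C_12 = −[(-0.20)(0.60) − (-0.10)(-0.30)] = 0.1500
  C_13 = (-0.20)(-0.25) − (0.95)(-0.30) = 0.3350
  C_21 = −[(-0.05)(0.60) − (-0.40)(-0.25)] = 0.1300
  C_22 = (0.85)(0.60) − (-0.40)(-0.30) = 0.3900
  C_23 = −[(0.85)(-0.25) − (-0.05)(-0.30)] = 0.2275
  C_31 = (-0.05)(-0.10) − (-0.40)(0.95) = 0.3850
  C_32 = −[(0.85)(-0.10) − (-0.40)(-0.20)] = 0.1650
  C_33 = (0.85)(0.95) − (-0.05)(-0.20) = 0.7975
det(I−A) = Σ_j (I−A)_1j·C_1j = (0.85)(0.5450) + (-0.05)(0.1500) + (-0.40)(0.3350) = 0.32175
adj(I−A) = Cᵀ =
  [ 0.5450   0.1300   0.3850]
  [ 0.1500   0.3900   0.1650]
  [ 0.3350   0.2275   0.7975]
(I − A)⁻¹ = adj(I−A) / det(I−A) ≈
  [   1.6939     0.4040     1.1966]
  [   0.4662     1.2121     0.5128]
  [   1.0412     0.7071     2.4786]
Δx = (I − A)⁻¹ Δd with Δd having +60 in the Construction component and 0 elsewhere.
So Δx_R = L_RC · (+60), where L_RC = adj(I−A)_RC / det(I−A) = 0.3850 / 0.32175.
Δx_R = 0.3850 × (+60) / 0.32175 = 23.10 / 0.32175 ≈ 71.79.

Δx_R = 71.79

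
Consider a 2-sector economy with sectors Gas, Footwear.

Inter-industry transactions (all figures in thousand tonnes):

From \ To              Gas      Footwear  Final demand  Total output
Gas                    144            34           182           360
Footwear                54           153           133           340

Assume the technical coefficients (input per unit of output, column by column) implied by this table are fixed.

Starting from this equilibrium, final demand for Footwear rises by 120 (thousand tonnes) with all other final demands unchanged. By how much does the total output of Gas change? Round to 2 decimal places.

Technical coefficients a_ij = z_ij / X_j:
  a_GG = 144/360 = 0.40, a_FG = 54/360 = 0.15
  a_GF = 34/340 = 0.10, a_FF = 153/340 = 0.45
I − A =
  [   0.60    -0.10]
  [  -0.15     0.55]
det(I−A) = (0.60)(0.55) − (-0.10)(-0.15) = 0.3150
adj(I−A) = [[0.55, 0.10], [0.15, 0.60]]
(I − A)⁻¹ = adj(I−A) / det(I−A) ≈
  [   1.7460     0.3175]
  [   0.4762     1.9048]
Δx = (I − A)⁻¹ Δd with Δd having +120 in the Footwear component and 0 elsewhere.
So Δx_G = L_GF · (+120), where L_GF = adj(I−A)_GF / det(I−A) = 0.10 / 0.3150.
Δx_G = 0.10 × (+120) / 0.3150 = 12.00 / 0.3150 ≈ 38.10.

Δx_G = 38.10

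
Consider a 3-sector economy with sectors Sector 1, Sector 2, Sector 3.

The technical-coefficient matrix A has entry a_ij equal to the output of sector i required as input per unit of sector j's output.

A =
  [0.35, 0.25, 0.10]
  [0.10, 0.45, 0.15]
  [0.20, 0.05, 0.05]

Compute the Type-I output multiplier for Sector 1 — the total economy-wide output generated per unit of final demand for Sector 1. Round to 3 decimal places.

m_1 = 2.586

I − A =
  [   0.65    -0.25    -0.10]
  [  -0.10     0.55    -0.15]
  [  -0.20    -0.05     0.95]
Cofactors of I−A, C_ij = (−1)^(i+j)·(minor ij) (rows/columns in the sector order above):
  C_11 = (0.55)(0.95) − (-0.15)(-0.05) = 0.5150
  C_12 = −[(-0.10)(0.95) − (-0.15)(-0.20)] = 0.1250
  C_13 = (-0.10)(-0.05) − (0.55)(-0.20) = 0.1150
  C_21 = −[(-0.25)(0.95) − (-0.10)(-0.05)] = 0.2425
  C_22 = (0.65)(0.95) − (-0.10)(-0.20) = 0.5975
  C_23 = −[(0.65)(-0.05) − (-0.25)(-0.20)] = 0.0825
  C_31 = (-0.25)(-0.15) − (-0.10)(0.55) = 0.0925
  C_32 = −[(0.65)(-0.15) − (-0.10)(-0.10)] = 0.1075
  C_33 = (0.65)(0.55) − (-0.25)(-0.10) = 0.3325
det(I−A) = Σ_j (I−A)_1j·C_1j = (0.65)(0.5150) + (-0.25)(0.1250) + (-0.10)(0.1150) = 0.2920
adj(I−A) = Cᵀ =
  [ 0.5150   0.2425   0.0925]
  [ 0.1250   0.5975   0.1075]
  [ 0.1150   0.0825   0.3325]
(I − A)⁻¹ = adj(I−A) / det(I−A) ≈
  [   1.7637     0.8305     0.3168]
  [   0.4281     2.0462     0.3682]
  [   0.3938     0.2825     1.1387]
The output multiplier for sector j is the column-j sum of the Leontief inverse (I − A)⁻¹ = adj(I−A) / det(I−A).
Column 1 of adj(I−A): (0.5150, 0.1250, 0.1150); det(I−A) = 0.2920.
m_1 = (0.5150 + 0.1250 + 0.1150) / 0.2920 = 0.755 / 0.2920 ≈ 2.586.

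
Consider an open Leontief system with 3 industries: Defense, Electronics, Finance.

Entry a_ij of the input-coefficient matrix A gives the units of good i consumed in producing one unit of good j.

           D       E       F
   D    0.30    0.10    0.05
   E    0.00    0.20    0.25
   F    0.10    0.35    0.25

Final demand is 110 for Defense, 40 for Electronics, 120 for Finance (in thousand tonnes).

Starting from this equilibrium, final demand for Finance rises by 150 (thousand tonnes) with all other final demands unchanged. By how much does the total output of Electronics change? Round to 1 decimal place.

Δx_E = 74.5

I − A =
  [   0.70    -0.10    -0.05]
  [   0.00     0.80    -0.25]
  [  -0.10    -0.35     0.75]
Cofactors of I−A, C_ij = (−1)^(i+j)·(minor ij) (rows/columns in the sector order above):
  C_11 = (0.80)(0.75) − (-0.25)(-0.35) = 0.5125
  C_12 = −[(0.00)(0.75) − (-0.25)(-0.10)] = 0.0250
  C_13 = (0.00)(-0.35) − (0.80)(-0.10) = 0.0800
  C_21 = −[(-0.10)(0.75) − (-0.05)(-0.35)] = 0.0925
  C_22 = (0.70)(0.75) − (-0.05)(-0.10) = 0.5200
  C_23 = −[(0.70)(-0.35) − (-0.10)(-0.10)] = 0.2550
  C_31 = (-0.10)(-0.25) − (-0.05)(0.80) = 0.0650
  C_32 = −[(0.70)(-0.25) − (-0.05)(0.00)] = 0.1750
  C_33 = (0.70)(0.80) − (-0.10)(0.00) = 0.5600
det(I−A) = Σ_j (I−A)_1j·C_1j = (0.70)(0.5125) + (-0.10)(0.0250) + (-0.05)(0.0800) = 0.35225
adj(I−A) = Cᵀ =
  [ 0.5125   0.0925   0.0650]
  [ 0.0250   0.5200   0.1750]
  [ 0.0800   0.2550   0.5600]
(I − A)⁻¹ = adj(I−A) / det(I−A) ≈
  [   1.4549     0.2626     0.1845]
  [   0.0710     1.4762     0.4968]
  [   0.2271     0.7239     1.5898]
Δx = (I − A)⁻¹ Δd with Δd having +150 in the Finance component and 0 elsewhere.
So Δx_E = L_EF · (+150), where L_EF = adj(I−A)_EF / det(I−A) = 0.1750 / 0.35225.
Δx_E = 0.1750 × (+150) / 0.35225 = 26.25 / 0.35225 ≈ 74.5.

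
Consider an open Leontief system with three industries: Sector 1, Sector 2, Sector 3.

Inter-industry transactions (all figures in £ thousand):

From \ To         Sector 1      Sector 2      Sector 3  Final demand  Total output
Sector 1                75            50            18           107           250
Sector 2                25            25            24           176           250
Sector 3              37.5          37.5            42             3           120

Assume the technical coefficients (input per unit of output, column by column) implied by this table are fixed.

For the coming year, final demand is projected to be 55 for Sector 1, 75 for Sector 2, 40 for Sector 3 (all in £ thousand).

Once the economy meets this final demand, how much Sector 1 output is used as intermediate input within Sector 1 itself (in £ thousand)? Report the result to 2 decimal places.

Technical coefficients a_ij = z_ij / X_j:
  a_11 = 75/250 = 0.30, a_21 = 25/250 = 0.10, a_31 = 37.5/250 = 0.15
  a_12 = 50/250 = 0.20, a_22 = 25/250 = 0.10, a_32 = 37.5/250 = 0.15
  a_13 = 18/120 = 0.15, a_23 = 24/120 = 0.20, a_33 = 42/120 = 0.35
I − A =
  [   0.70    -0.20    -0.15]
  [  -0.10     0.90    -0.20]
  [  -0.15    -0.15     0.65]
Cofactors of I−A, C_ij = (−1)^(i+j)·(minor ij) (rows/columns in the sector order above):
  C_11 = (0.90)(0.65) − (-0.20)(-0.15) = 0.5550
  C_12 = −[(-0.10)(0.65) − (-0.20)(-0.15)] = 0.0950
  C_13 = (-0.10)(-0.15) − (0.90)(-0.15) = 0.1500
  C_21 = −[(-0.20)(0.65) − (-0.15)(-0.15)] = 0.1525
  C_22 = (0.70)(0.65) − (-0.15)(-0.15) = 0.4325
  C_23 = −[(0.70)(-0.15) − (-0.20)(-0.15)] = 0.1350
  C_31 = (-0.20)(-0.20) − (-0.15)(0.90) = 0.1750
  C_32 = −[(0.70)(-0.20) − (-0.15)(-0.10)] = 0.1550
  C_33 = (0.70)(0.90) − (-0.20)(-0.10) = 0.6100
det(I−A) = Σ_j (I−A)_1j·C_1j = (0.70)(0.5550) + (-0.20)(0.0950) + (-0.15)(0.1500) = 0.3470
adj(I−A) = Cᵀ =
  [ 0.5550   0.1525   0.1750]
  [ 0.0950   0.4325   0.1550]
  [ 0.1500   0.1350   0.6100]
(I − A)⁻¹ = adj(I−A) / det(I−A) ≈
  [   1.5994     0.4395     0.5043]
  [   0.2738     1.2464     0.4467]
  [   0.4323     0.3890     1.7579]
First solve x = (I − A)⁻¹ d = adj(I−A)·d / det(I−A); in particular x_1 = (0.5550·55 + 0.1525·75 + 0.1750·40) / 0.3470 = 48.9625 / 0.3470 ≈ 141.1023.
Intermediate flow from 1 to 1: z_11 = a_11 · x_1 = 0.30 × 48.9625 / 0.3470 = 14.68875 / 0.3470 ≈ 42.33.

z_11 = 42.33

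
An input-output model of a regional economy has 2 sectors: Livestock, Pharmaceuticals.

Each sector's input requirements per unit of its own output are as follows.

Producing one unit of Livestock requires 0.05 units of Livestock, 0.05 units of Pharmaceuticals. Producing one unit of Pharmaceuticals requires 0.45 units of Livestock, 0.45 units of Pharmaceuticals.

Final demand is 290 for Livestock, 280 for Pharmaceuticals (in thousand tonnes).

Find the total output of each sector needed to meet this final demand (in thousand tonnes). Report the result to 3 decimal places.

x_L = 571.000, x_P = 561.000

I − A =
  [   0.95    -0.45]
  [  -0.05     0.55]
det(I−A) = (0.95)(0.55) − (-0.45)(-0.05) = 0.5000
adj(I−A) = [[0.55, 0.45], [0.05, 0.95]]
(I − A)⁻¹ = adj(I−A) / det(I−A) ≈
  [   1.1000     0.9000]
  [   0.1000     1.9000]
x = (I − A)⁻¹ d = adj(I−A)·d / det(I−A), with det(I−A) = 0.5000:
  x_L = (0.55·290 + 0.45·280) / 0.5000 = 285.50 / 0.5000 = 571.000
  x_P = (0.05·290 + 0.95·280) / 0.5000 = 280.50 / 0.5000 = 561.000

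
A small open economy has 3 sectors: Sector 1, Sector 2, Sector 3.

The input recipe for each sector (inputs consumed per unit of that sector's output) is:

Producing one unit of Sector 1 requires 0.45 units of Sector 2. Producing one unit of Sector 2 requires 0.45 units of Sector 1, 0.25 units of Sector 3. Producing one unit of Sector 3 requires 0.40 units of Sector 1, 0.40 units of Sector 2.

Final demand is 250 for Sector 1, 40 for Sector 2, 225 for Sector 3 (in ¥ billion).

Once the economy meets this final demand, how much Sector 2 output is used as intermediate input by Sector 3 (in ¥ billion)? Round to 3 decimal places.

I − A =
  [   1.00    -0.45    -0.40]
  [  -0.45     1.00    -0.40]
  [   0.00    -0.25     1.00]
Cofactors of I−A, C_ij = (−1)^(i+j)·(minor ij) (rows/columns in the sector order above):
  C_11 = (1.00)(1.00) − (-0.40)(-0.25) = 0.9000
  C_12 = −[(-0.45)(1.00) − (-0.40)(0.00)] = 0.4500
  C_13 = (-0.45)(-0.25) − (1.00)(0.00) = 0.1125
  C_21 = −[(-0.45)(1.00) − (-0.40)(-0.25)] = 0.5500
  C_22 = (1.00)(1.00) − (-0.40)(0.00) = 1.0000
  C_23 = −[(1.00)(-0.25) − (-0.45)(0.00)] = 0.2500
  C_31 = (-0.45)(-0.40) − (-0.40)(1.00) = 0.5800
  C_32 = −[(1.00)(-0.40) − (-0.40)(-0.45)] = 0.5800
  C_33 = (1.00)(1.00) − (-0.45)(-0.45) = 0.7975
det(I−A) = Σ_j (I−A)_1j·C_1j = (1.00)(0.9000) + (-0.45)(0.4500) + (-0.40)(0.1125) = 0.6525
adj(I−A) = Cᵀ =
  [ 0.9000   0.5500   0.5800]
  [ 0.4500   1.0000   0.5800]
  [ 0.1125   0.2500   0.7975]
(I − A)⁻¹ = adj(I−A) / det(I−A) ≈
  [   1.3793     0.8429     0.8889]
  [   0.6897     1.5326     0.8889]
  [   0.1724     0.3831     1.2222]
First solve x = (I − A)⁻¹ d = adj(I−A)·d / det(I−A); in particular x_3 = (0.1125·250 + 0.2500·40 + 0.7975·225) / 0.6525 = 217.5625 / 0.6525 ≈ 333.42912.
Intermediate flow from 2 to 3: z_23 = a_23 · x_3 = 0.40 × 217.5625 / 0.6525 = 87.025 / 0.6525 ≈ 133.372.

z_23 = 133.372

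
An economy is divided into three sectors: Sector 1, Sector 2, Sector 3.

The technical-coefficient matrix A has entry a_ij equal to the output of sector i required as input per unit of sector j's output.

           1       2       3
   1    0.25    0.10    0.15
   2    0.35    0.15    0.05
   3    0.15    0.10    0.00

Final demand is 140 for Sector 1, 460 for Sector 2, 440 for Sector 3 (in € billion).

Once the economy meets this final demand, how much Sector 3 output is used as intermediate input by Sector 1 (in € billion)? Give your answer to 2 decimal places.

I − A =
  [   0.75    -0.10    -0.15]
  [  -0.35     0.85    -0.05]
  [  -0.15    -0.10     1.00]
Cofactors of I−A, C_ij = (−1)^(i+j)·(minor ij) (rows/columns in the sector order above):
  C_11 = (0.85)(1.00) − (-0.05)(-0.10) = 0.8450
  C_12 = −[(-0.35)(1.00) − (-0.05)(-0.15)] = 0.3575
  C_13 = (-0.35)(-0.10) − (0.85)(-0.15) = 0.1625
  C_21 = −[(-0.10)(1.00) − (-0.15)(-0.10)] = 0.1150
  C_22 = (0.75)(1.00) − (-0.15)(-0.15) = 0.7275
  C_23 = −[(0.75)(-0.10) − (-0.10)(-0.15)] = 0.0900
  C_31 = (-0.10)(-0.05) − (-0.15)(0.85) = 0.1325
  C_32 = −[(0.75)(-0.05) − (-0.15)(-0.35)] = 0.0900
  C_33 = (0.75)(0.85) − (-0.10)(-0.35) = 0.6025
det(I−A) = Σ_j (I−A)_1j·C_1j = (0.75)(0.8450) + (-0.10)(0.3575) + (-0.15)(0.1625) = 0.573625
adj(I−A) = Cᵀ =
  [ 0.8450   0.1150   0.1325]
  [ 0.3575   0.7275   0.0900]
  [ 0.1625   0.0900   0.6025]
(I − A)⁻¹ = adj(I−A) / det(I−A) ≈
  [   1.4731     0.2005     0.2310]
  [   0.6232     1.2683     0.1569]
  [   0.2833     0.1569     1.0503]
First solve x = (I − A)⁻¹ d = adj(I−A)·d / det(I−A); in particular x_1 = (0.8450·140 + 0.1150·460 + 0.1325·440) / 0.573625 = 229.50 / 0.573625 ≈ 400.0872.
Intermediate flow from 3 to 1: z_31 = a_31 · x_1 = 0.15 × 229.50 / 0.573625 = 34.425 / 0.573625 ≈ 60.01.

z_31 = 60.01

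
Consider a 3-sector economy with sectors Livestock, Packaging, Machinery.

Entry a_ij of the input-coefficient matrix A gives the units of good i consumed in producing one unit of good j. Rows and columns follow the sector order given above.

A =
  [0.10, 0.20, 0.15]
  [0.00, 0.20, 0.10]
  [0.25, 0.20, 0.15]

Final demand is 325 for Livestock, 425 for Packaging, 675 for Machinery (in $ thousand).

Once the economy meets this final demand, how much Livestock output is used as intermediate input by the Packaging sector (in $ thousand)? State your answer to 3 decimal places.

I − A =
  [   0.90    -0.20    -0.15]
  [   0.00     0.80    -0.10]
  [  -0.25    -0.20     0.85]
Cofactors of I−A, C_ij = (−1)^(i+j)·(minor ij) (rows/columns in the sector order above):
  C_11 = (0.80)(0.85) − (-0.10)(-0.20) = 0.6600
  C_12 = −[(0.00)(0.85) − (-0.10)(-0.25)] = 0.0250
  C_13 = (0.00)(-0.20) − (0.80)(-0.25) = 0.2000
  C_21 = −[(-0.20)(0.85) − (-0.15)(-0.20)] = 0.2000
  C_22 = (0.90)(0.85) − (-0.15)(-0.25) = 0.7275
  C_23 = −[(0.90)(-0.20) − (-0.20)(-0.25)] = 0.2300
  C_31 = (-0.20)(-0.10) − (-0.15)(0.80) = 0.1400
  C_32 = −[(0.90)(-0.10) − (-0.15)(0.00)] = 0.0900
  C_33 = (0.90)(0.80) − (-0.20)(0.00) = 0.7200
det(I−A) = Σ_j (I−A)_1j·C_1j = (0.90)(0.6600) + (-0.20)(0.0250) + (-0.15)(0.2000) = 0.5590
adj(I−A) = Cᵀ =
  [ 0.6600   0.2000   0.1400]
  [ 0.0250   0.7275   0.0900]
  [ 0.2000   0.2300   0.7200]
(I − A)⁻¹ = adj(I−A) / det(I−A) ≈
  [   1.1807     0.3578     0.2504]
  [   0.0447     1.3014     0.1610]
  [   0.3578     0.4114     1.2880]
First solve x = (I − A)⁻¹ d = adj(I−A)·d / det(I−A); in particular x_P = (0.0250·325 + 0.7275·425 + 0.0900·675) / 0.5590 = 378.0625 / 0.5590 ≈ 676.31932.
Intermediate flow from L to P: z_LP = a_LP · x_P = 0.20 × 378.0625 / 0.5590 = 75.6125 / 0.5590 ≈ 135.264.

z_LP = 135.264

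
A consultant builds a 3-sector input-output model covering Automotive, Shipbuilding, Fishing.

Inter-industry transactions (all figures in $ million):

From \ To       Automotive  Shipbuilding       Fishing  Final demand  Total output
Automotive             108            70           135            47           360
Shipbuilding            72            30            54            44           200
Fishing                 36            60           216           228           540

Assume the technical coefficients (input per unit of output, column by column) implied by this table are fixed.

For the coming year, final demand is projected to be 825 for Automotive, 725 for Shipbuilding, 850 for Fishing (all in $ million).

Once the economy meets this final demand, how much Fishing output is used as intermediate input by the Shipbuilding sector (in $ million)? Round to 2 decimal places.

Technical coefficients a_ij = z_ij / X_j:
  a_AA = 108/360 = 0.30, a_SA = 72/360 = 0.20, a_FA = 36/360 = 0.10
  a_AS = 70/200 = 0.35, a_SS = 30/200 = 0.15, a_FS = 60/200 = 0.30
  a_AF = 135/540 = 0.25, a_SF = 54/540 = 0.10, a_FF = 216/540 = 0.40
I − A =
  [   0.70    -0.35    -0.25]
  [  -0.20     0.85    -0.10]
  [  -0.10    -0.30     0.60]
Cofactors of I−A, C_ij = (−1)^(i+j)·(minor ij) (rows/columns in the sector order above):
  C_11 = (0.85)(0.60) − (-0.10)(-0.30) = 0.4800
  C_12 = −[(-0.20)(0.60) − (-0.10)(-0.10)] = 0.1300
  C_13 = (-0.20)(-0.30) − (0.85)(-0.10) = 0.1450
  C_21 = −[(-0.35)(0.60) − (-0.25)(-0.30)] = 0.2850
  C_22 = (0.70)(0.60) − (-0.25)(-0.10) = 0.3950
  C_23 = −[(0.70)(-0.30) − (-0.35)(-0.10)] = 0.2450
  C_31 = (-0.35)(-0.10) − (-0.25)(0.85) = 0.2475
  C_32 = −[(0.70)(-0.10) − (-0.25)(-0.20)] = 0.1200
  C_33 = (0.70)(0.85) − (-0.35)(-0.20) = 0.5250
det(I−A) = Σ_j (I−A)_1j·C_1j = (0.70)(0.4800) + (-0.35)(0.1300) + (-0.25)(0.1450) = 0.25425
adj(I−A) = Cᵀ =
  [ 0.4800   0.2850   0.2475]
  [ 0.1300   0.3950   0.1200]
  [ 0.1450   0.2450   0.5250]
(I − A)⁻¹ = adj(I−A) / det(I−A) ≈
  [   1.8879     1.1209     0.9735]
  [   0.5113     1.5536     0.4720]
  [   0.5703     0.9636     2.0649]
First solve x = (I − A)⁻¹ d = adj(I−A)·d / det(I−A); in particular x_S = (0.1300·825 + 0.3950·725 + 0.1200·850) / 0.25425 = 495.625 / 0.25425 ≈ 1949.3609.
Intermediate flow from F to S: z_FS = a_FS · x_S = 0.30 × 495.625 / 0.25425 = 148.6875 / 0.25425 ≈ 584.81.

z_FS = 584.81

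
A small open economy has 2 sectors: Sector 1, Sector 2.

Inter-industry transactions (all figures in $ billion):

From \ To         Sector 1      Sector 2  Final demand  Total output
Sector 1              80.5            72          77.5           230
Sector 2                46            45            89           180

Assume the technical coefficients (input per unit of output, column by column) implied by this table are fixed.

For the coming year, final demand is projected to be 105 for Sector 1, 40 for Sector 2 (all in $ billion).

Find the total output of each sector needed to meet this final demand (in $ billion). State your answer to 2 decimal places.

x_1 = 232.52, x_2 = 115.34

Technical coefficients a_ij = z_ij / X_j:
  a_11 = 80.5/230 = 0.35, a_21 = 46/230 = 0.20
  a_12 = 72/180 = 0.40, a_22 = 45/180 = 0.25
I − A =
  [   0.65    -0.40]
  [  -0.20     0.75]
det(I−A) = (0.65)(0.75) − (-0.40)(-0.20) = 0.4075
adj(I−A) = [[0.75, 0.40], [0.20, 0.65]]
(I − A)⁻¹ = adj(I−A) / det(I−A) ≈
  [   1.8405     0.9816]
  [   0.4908     1.5951]
x = (I − A)⁻¹ d = adj(I−A)·d / det(I−A), with det(I−A) = 0.4075:
  x_1 = (0.75·105 + 0.40·40) / 0.4075 = 94.75 / 0.4075 ≈ 232.52
  x_2 = (0.20·105 + 0.65·40) / 0.4075 = 47.00 / 0.4075 ≈ 115.34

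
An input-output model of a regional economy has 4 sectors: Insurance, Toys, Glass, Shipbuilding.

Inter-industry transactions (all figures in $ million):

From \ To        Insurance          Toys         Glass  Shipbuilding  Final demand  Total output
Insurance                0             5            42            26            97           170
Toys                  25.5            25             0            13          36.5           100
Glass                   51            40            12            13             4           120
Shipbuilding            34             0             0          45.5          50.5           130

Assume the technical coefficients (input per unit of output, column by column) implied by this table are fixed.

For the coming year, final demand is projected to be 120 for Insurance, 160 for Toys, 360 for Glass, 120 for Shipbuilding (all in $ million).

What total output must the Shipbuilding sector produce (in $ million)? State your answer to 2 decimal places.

Technical coefficients a_ij = z_ij / X_j:
  a_II = 0/170 = 0.00, a_TI = 25.5/170 = 0.15, a_GI = 51/170 = 0.30, a_SI = 34/170 = 0.20
  a_IT = 5/100 = 0.05, a_TT = 25/100 = 0.25, a_GT = 40/100 = 0.40, a_ST = 0/100 = 0.00
  a_IG = 42/120 = 0.35, a_TG = 0/120 = 0.00, a_GG = 12/120 = 0.10, a_SG = 0/120 = 0.00
  a_IS = 26/130 = 0.20, a_TS = 13/130 = 0.10, a_GS = 13/130 = 0.10, a_SS = 45.5/130 = 0.35
I − A =
  [   1.00    -0.05    -0.35    -0.20]
  [  -0.15     0.75     0.00    -0.10]
  [  -0.30    -0.40     0.90    -0.10]
  [  -0.20     0.00     0.00     0.65]
Compute the cofactors C_ij = (−1)^(i+j)·(3×3 minor ij) of I−A; the adjugate is their transpose:
adj(I−A) = Cᵀ =
  [ 0.438750   0.120250   0.170625   0.179750]
  [ 0.105750   0.473750   0.041125   0.111750]
  [ 0.208250   0.254750   0.451625   0.172750]
  [ 0.135000   0.037000   0.052500   0.568500]
det(I−A) = Σ_j (I−A)_1j·C_1j = (1.00)(0.438750) + (-0.05)(0.105750) + (-0.35)(0.208250) + (-0.20)(0.135000) = 0.333575
(I − A)⁻¹ = adj(I−A) / det(I−A) ≈
  [   1.3153     0.3605     0.5115     0.5389]
  [   0.3170     1.4202     0.1233     0.3350]
  [   0.6243     0.7637     1.3539     0.5179]
  [   0.4047     0.1109     0.1574     1.7043]
x = (I − A)⁻¹ d = adj(I−A)·d / det(I−A), with det(I−A) = 0.333575:
  x_I = (0.438750·120 + 0.120250·160 + 0.170625·360 + 0.179750·120) / 0.333575 = 154.885 / 0.333575 ≈ 464.32
  x_T = (0.105750·120 + 0.473750·160 + 0.041125·360 + 0.111750·120) / 0.333575 = 116.705 / 0.333575 ≈ 349.86
  x_G = (0.208250·120 + 0.254750·160 + 0.451625·360 + 0.172750·120) / 0.333575 = 249.065 / 0.333575 ≈ 746.65
  x_S = (0.135000·120 + 0.037000·160 + 0.052500·360 + 0.568500·120) / 0.333575 = 109.24 / 0.333575 ≈ 327.48

x_S = 327.48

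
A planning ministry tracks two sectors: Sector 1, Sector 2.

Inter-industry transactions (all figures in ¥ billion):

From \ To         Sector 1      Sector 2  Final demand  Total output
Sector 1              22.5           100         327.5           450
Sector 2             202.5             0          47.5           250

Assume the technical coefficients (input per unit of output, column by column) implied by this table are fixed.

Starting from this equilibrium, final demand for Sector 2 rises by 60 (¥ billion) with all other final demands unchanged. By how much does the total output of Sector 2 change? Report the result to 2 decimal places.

Δx_2 = 74.03

Technical coefficients a_ij = z_ij / X_j:
  a_11 = 22.5/450 = 0.05, a_21 = 202.5/450 = 0.45
  a_12 = 100/250 = 0.40, a_22 = 0/250 = 0.00
I − A =
  [   0.95    -0.40]
  [  -0.45     1.00]
det(I−A) = (0.95)(1.00) − (-0.40)(-0.45) = 0.7700
adj(I−A) = [[1.00, 0.40], [0.45, 0.95]]
(I − A)⁻¹ = adj(I−A) / det(I−A) ≈
  [   1.2987     0.5195]
  [   0.5844     1.2338]
Δx = (I − A)⁻¹ Δd with Δd having +60 in the Sector 2 component and 0 elsewhere.
So Δx_2 = L_22 · (+60), where L_22 = adj(I−A)_22 / det(I−A) = 0.95 / 0.7700.
Δx_2 = 0.95 × (+60) / 0.7700 = 57.00 / 0.7700 ≈ 74.03.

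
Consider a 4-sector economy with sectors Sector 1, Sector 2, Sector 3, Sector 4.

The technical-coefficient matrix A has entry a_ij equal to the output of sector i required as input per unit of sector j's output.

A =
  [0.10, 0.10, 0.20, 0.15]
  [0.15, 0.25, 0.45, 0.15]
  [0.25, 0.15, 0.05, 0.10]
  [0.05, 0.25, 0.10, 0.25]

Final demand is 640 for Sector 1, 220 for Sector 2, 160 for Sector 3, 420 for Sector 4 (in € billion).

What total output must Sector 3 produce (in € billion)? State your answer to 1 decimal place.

x_3 = 813.7

I − A =
  [   0.90    -0.10    -0.20    -0.15]
  [  -0.15     0.75    -0.45    -0.15]
  [  -0.25    -0.15     0.95    -0.10]
  [  -0.05    -0.25    -0.10     0.75]
Compute the cofactors C_ij = (−1)^(i+j)·(3×3 minor ij) of I−A; the adjugate is their transpose:
adj(I−A) = Cᵀ =
  [ 0.427125   0.135625   0.168375   0.135000]
  [ 0.202875   0.582875   0.340125   0.202500]
  [ 0.156750   0.151250   0.449250   0.121500]
  [ 0.117000   0.223500   0.184500   0.513000]
det(I−A) = Σ_j (I−A)_1j·C_1j = (0.90)(0.427125) + (-0.10)(0.202875) + (-0.20)(0.156750) + (-0.15)(0.117000) = 0.315225
(I − A)⁻¹ = adj(I−A) / det(I−A) ≈
  [   1.3550     0.4302     0.5341     0.4283]
  [   0.6436     1.8491     1.0790     0.6424]
  [   0.4973     0.4798     1.4252     0.3854]
  [   0.3712     0.7090     0.5853     1.6274]
x = (I − A)⁻¹ d = adj(I−A)·d / det(I−A), with det(I−A) = 0.315225:
  x_1 = (0.427125·640 + 0.135625·220 + 0.168375·160 + 0.135000·420) / 0.315225 = 386.8375 / 0.315225 ≈ 1227.2
  x_2 = (0.202875·640 + 0.582875·220 + 0.340125·160 + 0.202500·420) / 0.315225 = 397.5425 / 0.315225 ≈ 1261.1
  x_3 = (0.156750·640 + 0.151250·220 + 0.449250·160 + 0.121500·420) / 0.315225 = 256.505 / 0.315225 ≈ 813.7
  x_4 = (0.117000·640 + 0.223500·220 + 0.184500·160 + 0.513000·420) / 0.315225 = 369.03 / 0.315225 ≈ 1170.7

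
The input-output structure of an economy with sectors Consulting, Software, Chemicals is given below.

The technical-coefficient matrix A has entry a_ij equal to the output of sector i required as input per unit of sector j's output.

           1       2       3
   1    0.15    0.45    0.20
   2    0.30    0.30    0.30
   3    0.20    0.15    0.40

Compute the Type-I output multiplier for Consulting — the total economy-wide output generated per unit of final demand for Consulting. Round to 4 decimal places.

I − A =
  [   0.85    -0.45    -0.20]
  [  -0.30     0.70    -0.30]
  [  -0.20    -0.15     0.60]
Cofactors of I−A, C_ij = (−1)^(i+j)·(minor ij) (rows/columns in the sector order above):
  C_11 = (0.70)(0.60) − (-0.30)(-0.15) = 0.3750
  C_12 = −[(-0.30)(0.60) − (-0.30)(-0.20)] = 0.2400
  C_13 = (-0.30)(-0.15) − (0.70)(-0.20) = 0.1850
  C_21 = −[(-0.45)(0.60) − (-0.20)(-0.15)] = 0.3000
  C_22 = (0.85)(0.60) − (-0.20)(-0.20) = 0.4700
  C_23 = −[(0.85)(-0.15) − (-0.45)(-0.20)] = 0.2175
  C_31 = (-0.45)(-0.30) − (-0.20)(0.70) = 0.2750
  C_32 = −[(0.85)(-0.30) − (-0.20)(-0.30)] = 0.3150
  C_33 = (0.85)(0.70) − (-0.45)(-0.30) = 0.4600
det(I−A) = Σ_j (I−A)_1j·C_1j = (0.85)(0.3750) + (-0.45)(0.2400) + (-0.20)(0.1850) = 0.17375
adj(I−A) = Cᵀ =
  [ 0.3750   0.3000   0.2750]
  [ 0.2400   0.4700   0.3150]
  [ 0.1850   0.2175   0.4600]
(I − A)⁻¹ = adj(I−A) / det(I−A) ≈
  [   2.15827     1.72662     1.58273]
  [   1.38129     2.70504     1.81295]
  [   1.06475     1.25180     2.64748]
The output multiplier for sector j is the column-j sum of the Leontief inverse (I − A)⁻¹ = adj(I−A) / det(I−A).
Column 1 of adj(I−A): (0.3750, 0.2400, 0.1850); det(I−A) = 0.17375.
m_1 = (0.3750 + 0.2400 + 0.1850) / 0.17375 = 0.80 / 0.17375 ≈ 4.6043.

m_1 = 4.6043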